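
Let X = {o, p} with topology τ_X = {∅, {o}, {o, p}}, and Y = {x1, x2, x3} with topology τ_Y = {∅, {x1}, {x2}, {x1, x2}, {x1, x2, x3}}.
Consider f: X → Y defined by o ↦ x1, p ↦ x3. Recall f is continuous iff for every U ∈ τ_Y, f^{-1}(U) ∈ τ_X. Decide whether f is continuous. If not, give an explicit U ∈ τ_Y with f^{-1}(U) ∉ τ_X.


f IS continuous.

Compute f^{-1}(U) for each U ∈ τ_Y:
  U = ∅: f^{-1}(U) = ∅ ∈ τ_X ✓.
  U = {x1}: f^{-1}(U) = {o} ∈ τ_X ✓.
  U = {x2}: f^{-1}(U) = ∅ ∈ τ_X ✓.
  U = {x1, x2}: f^{-1}(U) = {o} ∈ τ_X ✓.
  U = {x1, x2, x3}: f^{-1}(U) = {o, p} ∈ τ_X ✓.
Every preimage lies in τ_X, so f IS continuous.


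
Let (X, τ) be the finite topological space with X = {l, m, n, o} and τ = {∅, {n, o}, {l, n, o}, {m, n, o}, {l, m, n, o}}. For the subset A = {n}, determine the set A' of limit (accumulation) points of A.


A' = {l, m, o}

For each x ∈ X, list the open sets U ∈ τ with x ∈ U, then check whether U ∩ (A ∖ {x}) ≠ ∅ for every such U.
  x = l: opens ∋ x are {l, n, o}, {l, m, n, o}; each meets A ∖ {l}, so x IS a limit point.
  x = m: opens ∋ x are {m, n, o}, {l, m, n, o}; each meets A ∖ {m}, so x IS a limit point.
  x = n: open {n, o} ∋ x has {n, o} ∩ (A ∖ {n}) = ∅, so x is NOT a limit point.
  x = o: opens ∋ x are {n, o}, {l, n, o}, {m, n, o}, {l, m, n, o}; each meets A ∖ {o}, so x IS a limit point.
Collecting: A' = {l, m, o}.


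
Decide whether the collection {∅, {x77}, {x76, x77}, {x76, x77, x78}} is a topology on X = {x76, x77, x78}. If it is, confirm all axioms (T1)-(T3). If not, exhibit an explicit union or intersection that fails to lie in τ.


τ IS a topology on X.

Axiom (T1): ∅ ∈ τ? Yes; X ∈ τ? Yes.
Axiom (T2/T3): check pairwise unions and intersections of members of τ.
All pairwise intersections and unions checked — each lies in τ. Therefore τ satisfies (T1), (T2), (T3): it IS a topology on X.


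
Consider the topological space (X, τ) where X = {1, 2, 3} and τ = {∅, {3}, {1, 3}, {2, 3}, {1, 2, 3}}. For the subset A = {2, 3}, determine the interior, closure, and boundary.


int(A) = {2, 3}, cl(A) = {1, 2, 3}, ∂A = {1}.

Closed sets in (X, τ) are complements of opens:
  closed(X, τ) = {∅, {1}, {2}, {1, 2}, {1, 2, 3}}.
int(A) = ⋃ {U ∈ τ : U ⊆ A}. Opens contained in A: ∅, {3}, {2, 3}.
Taking the union of these: int(A) = {2, 3}.
cl(A) = ⋂ {C closed : A ⊆ C}. Closed sets containing A: {1, 2, 3}.
Intersecting these: cl(A) = {1, 2, 3}.
∂A = cl(A) ∖ int(A) = {1, 2, 3} ∖ {2, 3} = {1}.


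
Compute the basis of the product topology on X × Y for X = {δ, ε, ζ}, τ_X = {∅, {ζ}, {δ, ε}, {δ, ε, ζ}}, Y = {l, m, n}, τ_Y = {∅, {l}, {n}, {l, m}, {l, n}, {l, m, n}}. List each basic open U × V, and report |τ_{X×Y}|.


Basis B = {∅ × ∅, {ζ} × {l}, {ζ} × {n}, {δ, ε} × {l}, {δ, ε} × {n}, {ζ} × {l, m}, {ζ} × {l, n}, {δ, ε, ζ} × {l}, {δ, ε, ζ} × {n}, {ζ} × {l, m, n}, {δ, ε} × {l, m}, {δ, ε} × {l, n}, {δ, ε} × {l, m, n}, {δ, ε, ζ} × {l, m}, {δ, ε, ζ} × {l, n}, {δ, ε, ζ} × {l, m, n}}; |τ_{X×Y}| = 36.

Enumerate products U × V with U ∈ τ_X, V ∈ τ_Y (deduplicated):
  ∅ × ∅ = {} (∅)
  {ζ} × {l} = {(ζ,l)}
  {ζ} × {n} = {(ζ,n)}
  {δ, ε} × {l} = {(δ,l), (ε,l)}
  {δ, ε} × {n} = {(δ,n), (ε,n)}
  {ζ} × {l, m} = {(ζ,l), (ζ,m)}
  {ζ} × {l, n} = {(ζ,l), (ζ,n)}
  {δ, ε, ζ} × {l} = {(δ,l), (ε,l), (ζ,l)}
  {δ, ε, ζ} × {n} = {(δ,n), (ε,n), (ζ,n)}
  {ζ} × {l, m, n} = {(ζ,l), (ζ,m), (ζ,n)}
  {δ, ε} × {l, m} = {(δ,l), (δ,m), (ε,l), (ε,m)}
  {δ, ε} × {l, n} = {(δ,l), (δ,n), (ε,l), (ε,n)}
  {δ, ε} × {l, m, n} = {(δ,l), (δ,m), (δ,n), (ε,l), (ε,m), (ε,n)}
  {δ, ε, ζ} × {l, m} = {(δ,l), (δ,m), (ε,l), (ε,m), (ζ,l), (ζ,m)}
  {δ, ε, ζ} × {l, n} = {(δ,l), (δ,n), (ε,l), (ε,n), (ζ,l), (ζ,n)}
  {δ, ε, ζ} × {l, m, n} = {(δ,l), (δ,m), (δ,n), (ε,l), (ε,m), (ε,n), (ζ,l), (ζ,m), (ζ,n)}
These 16 distinct sets form the basis B.
Close under arbitrary unions to get τ_{X×Y}; counting gives |τ_{X×Y}| = 36.


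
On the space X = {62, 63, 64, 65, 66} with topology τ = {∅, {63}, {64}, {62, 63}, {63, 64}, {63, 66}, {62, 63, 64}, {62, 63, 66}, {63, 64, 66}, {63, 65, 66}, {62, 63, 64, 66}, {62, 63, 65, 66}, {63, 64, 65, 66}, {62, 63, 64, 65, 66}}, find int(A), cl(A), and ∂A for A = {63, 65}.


int(A) = {63}, cl(A) = {62, 63, 65, 66}, ∂A = {62, 65, 66}.

Closed sets in (X, τ) are complements of opens:
  closed(X, τ) = {∅, {62}, {64}, {65}, {62, 64}, {62, 65}, {64, 65}, {65, 66}, {62, 64, 65}, {62, 65, 66}, {64, 65, 66}, {62, 63, 65, 66}, {62, 64, 65, 66}, {62, 63, 64, 65, 66}}.
int(A) = ⋃ {U ∈ τ : U ⊆ A}. Opens contained in A: ∅, {63}.
Taking the union of these: int(A) = {63}.
cl(A) = ⋂ {C closed : A ⊆ C}. Closed sets containing A: {62, 63, 65, 66}, {62, 63, 64, 65, 66}.
Intersecting these: cl(A) = {62, 63, 65, 66}.
∂A = cl(A) ∖ int(A) = {62, 63, 65, 66} ∖ {63} = {62, 65, 66}.


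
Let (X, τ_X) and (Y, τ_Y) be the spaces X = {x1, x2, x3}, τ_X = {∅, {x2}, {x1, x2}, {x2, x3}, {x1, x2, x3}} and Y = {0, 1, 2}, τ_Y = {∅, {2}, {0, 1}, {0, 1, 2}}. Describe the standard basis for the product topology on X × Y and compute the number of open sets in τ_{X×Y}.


Basis B = {∅ × ∅, {x2} × {2}, {x1, x2} × {2}, {x2} × {0, 1}, {x2, x3} × {2}, {x1, x2, x3} × {2}, {x2} × {0, 1, 2}, {x1, x2} × {0, 1}, {x2, x3} × {0, 1}, {x1, x2} × {0, 1, 2}, {x1, x2, x3} × {0, 1}, {x2, x3} × {0, 1, 2}, {x1, x2, x3} × {0, 1, 2}}; |τ_{X×Y}| = 25.

Enumerate products U × V with U ∈ τ_X, V ∈ τ_Y (deduplicated):
  ∅ × ∅ = {} (∅)
  {x2} × {2} = {(x2,2)}
  {x1, x2} × {2} = {(x1,2), (x2,2)}
  {x2} × {0, 1} = {(x2,0), (x2,1)}
  {x2, x3} × {2} = {(x2,2), (x3,2)}
  {x1, x2, x3} × {2} = {(x1,2), (x2,2), (x3,2)}
  {x2} × {0, 1, 2} = {(x2,0), (x2,1), (x2,2)}
  {x1, x2} × {0, 1} = {(x1,0), (x1,1), (x2,0), (x2,1)}
  {x2, x3} × {0, 1} = {(x2,0), (x2,1), (x3,0), (x3,1)}
  {x1, x2} × {0, 1, 2} = {(x1,0), (x1,1), (x1,2), (x2,0), (x2,1), (x2,2)}
  {x1, x2, x3} × {0, 1} = {(x1,0), (x1,1), (x2,0), (x2,1), (x3,0), (x3,1)}
  {x2, x3} × {0, 1, 2} = {(x2,0), (x2,1), (x2,2), (x3,0), (x3,1), (x3,2)}
  {x1, x2, x3} × {0, 1, 2} = {(x1,0), (x1,1), (x1,2), (x2,0), (x2,1), (x2,2), (x3,0), (x3,1), (x3,2)}
These 13 distinct sets form the basis B.
Close under arbitrary unions to get τ_{X×Y}; counting gives |τ_{X×Y}| = 25.


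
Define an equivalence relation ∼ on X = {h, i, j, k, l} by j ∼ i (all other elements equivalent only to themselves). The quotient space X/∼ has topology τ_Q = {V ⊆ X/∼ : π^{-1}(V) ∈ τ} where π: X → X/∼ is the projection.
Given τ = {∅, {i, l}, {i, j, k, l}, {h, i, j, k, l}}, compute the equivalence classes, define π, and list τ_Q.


X/∼ = {[h], [i=j], [k], [l]}; |τ_Q| = 3.

Equivalence classes: [h], [i=j], [k], [l].
Quotient map π: X → X/∼ sends h ↦ [h], i ↦ [i=j], j ↦ [i=j], k ↦ [k], l ↦ [l].
For each subset V ⊆ X/∼, compute π^{-1}(V) ⊆ X and check whether π^{-1}(V) ∈ τ. V is open in τ_Q iff π^{-1}(V) ∈ τ.
  V = {}: π^{-1}(V) = ∅ ∈ τ ✓.
  V = {[h]}: π^{-1}(V) = {h} ∉ τ ✗.
  V = {[i=j]}: π^{-1}(V) = {i, j} ∉ τ ✗.
  V = {[h], [i=j]}: π^{-1}(V) = {h, i, j} ∉ τ ✗.
  V = {[k]}: π^{-1}(V) = {k} ∉ τ ✗.
  V = {[h], [k]}: π^{-1}(V) = {h, k} ∉ τ ✗.
  V = {[i=j], [k]}: π^{-1}(V) = {i, j, k} ∉ τ ✗.
  V = {[h], [i=j], [k]}: π^{-1}(V) = {h, i, j, k} ∉ τ ✗.
  V = {[l]}: π^{-1}(V) = {l} ∉ τ ✗.
  V = {[h], [l]}: π^{-1}(V) = {h, l} ∉ τ ✗.
  V = {[i=j], [l]}: π^{-1}(V) = {i, j, l} ∉ τ ✗.
  V = {[h], [i=j], [l]}: π^{-1}(V) = {h, i, j, l} ∉ τ ✗.
  V = {[k], [l]}: π^{-1}(V) = {k, l} ∉ τ ✗.
  V = {[h], [k], [l]}: π^{-1}(V) = {h, k, l} ∉ τ ✗.
  V = {[i=j], [k], [l]}: π^{-1}(V) = {i, j, k, l} ∈ τ ✓.
  V = {[h], [i=j], [k], [l]}: π^{-1}(V) = {h, i, j, k, l} ∈ τ ✓.
Open sets in the quotient: τ_Q = {{}, {[i=j], [k], [l]}, {[h], [i=j], [k], [l]}} (3 elements).


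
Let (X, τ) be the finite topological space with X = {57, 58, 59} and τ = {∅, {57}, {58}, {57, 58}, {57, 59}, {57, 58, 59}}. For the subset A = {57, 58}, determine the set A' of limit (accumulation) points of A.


A' = {59}

For each x ∈ X, list the open sets U ∈ τ with x ∈ U, then check whether U ∩ (A ∖ {x}) ≠ ∅ for every such U.
  x = 57: open {57} ∋ x has {57} ∩ (A ∖ {57}) = ∅, so x is NOT a limit point.
  x = 58: open {58} ∋ x has {58} ∩ (A ∖ {58}) = ∅, so x is NOT a limit point.
  x = 59: opens ∋ x are {57, 59}, {57, 58, 59}; each meets A ∖ {59}, so x IS a limit point.
Collecting: A' = {59}.


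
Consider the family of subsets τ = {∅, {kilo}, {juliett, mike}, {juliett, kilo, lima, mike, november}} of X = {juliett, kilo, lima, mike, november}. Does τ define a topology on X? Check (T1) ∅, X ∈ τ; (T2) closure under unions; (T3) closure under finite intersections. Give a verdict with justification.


τ is NOT a topology on X.

Axiom (T1): ∅ ∈ τ? Yes; X ∈ τ? Yes.
Axiom (T2/T3): check pairwise unions and intersections of members of τ.
Counterexample for (T2): {kilo} ∪ {juliett, mike} = {juliett, kilo, mike} ∉ τ. Therefore τ is NOT a topology.


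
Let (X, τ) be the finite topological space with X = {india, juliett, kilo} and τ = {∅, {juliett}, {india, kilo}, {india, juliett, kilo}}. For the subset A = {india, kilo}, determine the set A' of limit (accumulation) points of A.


A' = {india, kilo}

For each x ∈ X, list the open sets U ∈ τ with x ∈ U, then check whether U ∩ (A ∖ {x}) ≠ ∅ for every such U.
  x = india: opens ∋ x are {india, kilo}, {india, juliett, kilo}; each meets A ∖ {india}, so x IS a limit point.
  x = juliett: open {juliett} ∋ x has {juliett} ∩ (A ∖ {juliett}) = ∅, so x is NOT a limit point.
  x = kilo: opens ∋ x are {india, kilo}, {india, juliett, kilo}; each meets A ∖ {kilo}, so x IS a limit point.
Collecting: A' = {india, kilo}.


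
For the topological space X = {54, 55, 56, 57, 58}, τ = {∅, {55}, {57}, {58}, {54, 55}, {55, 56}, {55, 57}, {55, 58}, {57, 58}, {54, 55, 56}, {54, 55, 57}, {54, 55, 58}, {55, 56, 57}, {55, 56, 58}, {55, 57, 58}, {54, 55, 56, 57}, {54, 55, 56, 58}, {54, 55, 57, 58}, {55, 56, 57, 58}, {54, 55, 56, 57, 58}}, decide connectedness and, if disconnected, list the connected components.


(X, τ) is disconnected; components = [{57}, {58}, {54, 55, 56}].

Find clopen sets (U ∈ τ with X ∖ U ∈ τ):
  U = ∅, X ∖ U = {54, 55, 56, 57, 58} — both open, so U is clopen.
  U = {57}, X ∖ U = {54, 55, 56, 58} — both open, so U is clopen.
  U = {58}, X ∖ U = {54, 55, 56, 57} — both open, so U is clopen.
  U = {57, 58}, X ∖ U = {54, 55, 56} — both open, so U is clopen.
  U = {54, 55, 56}, X ∖ U = {57, 58} — both open, so U is clopen.
  U = {54, 55, 56, 57}, X ∖ U = {58} — both open, so U is clopen.
  U = {54, 55, 56, 58}, X ∖ U = {57} — both open, so U is clopen.
  U = {54, 55, 56, 57, 58}, X ∖ U = ∅ — both open, so U is clopen.
Nontrivial clopen(s) exist: e.g. {57}. So (X, τ) is disconnected.
Compute connected components by grouping points that agree on all clopens:
  component: {57}
  component: {58}
  component: {54, 55, 56}


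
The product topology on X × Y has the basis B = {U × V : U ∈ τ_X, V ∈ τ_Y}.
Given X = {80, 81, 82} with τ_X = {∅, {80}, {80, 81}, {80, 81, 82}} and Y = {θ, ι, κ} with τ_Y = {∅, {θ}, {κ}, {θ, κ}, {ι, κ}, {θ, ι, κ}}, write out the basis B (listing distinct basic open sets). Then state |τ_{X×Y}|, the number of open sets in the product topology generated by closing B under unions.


Basis B = {∅ × ∅, {80} × {θ}, {80} × {κ}, {80} × {θ, κ}, {80, 81} × {θ}, {80} × {ι, κ}, {80, 81} × {κ}, {80} × {θ, ι, κ}, {80, 81, 82} × {θ}, {80, 81, 82} × {κ}, {80, 81} × {θ, κ}, {80, 81} × {ι, κ}, {80, 81} × {θ, ι, κ}, {80, 81, 82} × {θ, κ}, {80, 81, 82} × {ι, κ}, {80, 81, 82} × {θ, ι, κ}}; |τ_{X×Y}| = 40.

Enumerate products U × V with U ∈ τ_X, V ∈ τ_Y (deduplicated):
  ∅ × ∅ = {} (∅)
  {80} × {θ} = {(80,θ)}
  {80} × {κ} = {(80,κ)}
  {80} × {θ, κ} = {(80,θ), (80,κ)}
  {80, 81} × {θ} = {(80,θ), (81,θ)}
  {80} × {ι, κ} = {(80,ι), (80,κ)}
  {80, 81} × {κ} = {(80,κ), (81,κ)}
  {80} × {θ, ι, κ} = {(80,θ), (80,ι), (80,κ)}
  {80, 81, 82} × {θ} = {(80,θ), (81,θ), (82,θ)}
  {80, 81, 82} × {κ} = {(80,κ), (81,κ), (82,κ)}
  {80, 81} × {θ, κ} = {(80,θ), (80,κ), (81,θ), (81,κ)}
  {80, 81} × {ι, κ} = {(80,ι), (80,κ), (81,ι), (81,κ)}
  {80, 81} × {θ, ι, κ} = {(80,θ), (80,ι), (80,κ), (81,θ), (81,ι), (81,κ)}
  {80, 81, 82} × {θ, κ} = {(80,θ), (80,κ), (81,θ), (81,κ), (82,θ), (82,κ)}
  {80, 81, 82} × {ι, κ} = {(80,ι), (80,κ), (81,ι), (81,κ), (82,ι), (82,κ)}
  {80, 81, 82} × {θ, ι, κ} = {(80,θ), (80,ι), (80,κ), (81,θ), (81,ι), (81,κ), (82,θ), (82,ι), (82,κ)}
These 16 distinct sets form the basis B.
Close under arbitrary unions to get τ_{X×Y}; counting gives |τ_{X×Y}| = 40.


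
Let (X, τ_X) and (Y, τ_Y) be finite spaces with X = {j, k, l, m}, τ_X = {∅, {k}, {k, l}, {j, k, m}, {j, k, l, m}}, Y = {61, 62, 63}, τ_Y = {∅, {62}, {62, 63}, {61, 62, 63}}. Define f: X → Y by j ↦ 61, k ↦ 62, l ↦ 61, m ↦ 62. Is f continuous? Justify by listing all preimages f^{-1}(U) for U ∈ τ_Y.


f is NOT continuous.

Compute f^{-1}(U) for each U ∈ τ_Y:
  U = ∅: f^{-1}(U) = ∅ ∈ τ_X ✓.
  U = {62}: f^{-1}(U) = {k, m} ∉ τ_X ✗.
  U = {62, 63}: f^{-1}(U) = {k, m} ∉ τ_X ✗.
  U = {61, 62, 63}: f^{-1}(U) = {j, k, l, m} ∈ τ_X ✓.
Found U = {62} with f^{-1}(U) = {k, m} not in τ_X. Therefore f is NOT continuous.


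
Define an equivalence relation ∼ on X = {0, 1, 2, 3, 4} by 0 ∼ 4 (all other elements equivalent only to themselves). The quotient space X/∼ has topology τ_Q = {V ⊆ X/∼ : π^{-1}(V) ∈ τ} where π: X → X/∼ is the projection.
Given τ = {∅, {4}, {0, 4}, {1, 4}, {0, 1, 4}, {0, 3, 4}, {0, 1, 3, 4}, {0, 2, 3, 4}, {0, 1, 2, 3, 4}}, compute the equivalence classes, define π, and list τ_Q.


X/∼ = {[0=4], [1], [2], [3]}; |τ_Q| = 7.

Equivalence classes: [0=4], [1], [2], [3].
Quotient map π: X → X/∼ sends 0 ↦ [0=4], 1 ↦ [1], 2 ↦ [2], 3 ↦ [3], 4 ↦ [0=4].
For each subset V ⊆ X/∼, compute π^{-1}(V) ⊆ X and check whether π^{-1}(V) ∈ τ. V is open in τ_Q iff π^{-1}(V) ∈ τ.
  V = {}: π^{-1}(V) = ∅ ∈ τ ✓.
  V = {[0=4]}: π^{-1}(V) = {0, 4} ∈ τ ✓.
  V = {[1]}: π^{-1}(V) = {1} ∉ τ ✗.
  V = {[0=4], [1]}: π^{-1}(V) = {0, 1, 4} ∈ τ ✓.
  V = {[2]}: π^{-1}(V) = {2} ∉ τ ✗.
  V = {[0=4], [2]}: π^{-1}(V) = {0, 2, 4} ∉ τ ✗.
  V = {[1], [2]}: π^{-1}(V) = {1, 2} ∉ τ ✗.
  V = {[0=4], [1], [2]}: π^{-1}(V) = {0, 1, 2, 4} ∉ τ ✗.
  V = {[3]}: π^{-1}(V) = {3} ∉ τ ✗.
  V = {[0=4], [3]}: π^{-1}(V) = {0, 3, 4} ∈ τ ✓.
  V = {[1], [3]}: π^{-1}(V) = {1, 3} ∉ τ ✗.
  V = {[0=4], [1], [3]}: π^{-1}(V) = {0, 1, 3, 4} ∈ τ ✓.
  V = {[2], [3]}: π^{-1}(V) = {2, 3} ∉ τ ✗.
  V = {[0=4], [2], [3]}: π^{-1}(V) = {0, 2, 3, 4} ∈ τ ✓.
  V = {[1], [2], [3]}: π^{-1}(V) = {1, 2, 3} ∉ τ ✗.
  V = {[0=4], [1], [2], [3]}: π^{-1}(V) = {0, 1, 2, 3, 4} ∈ τ ✓.
Open sets in the quotient: τ_Q = {{}, {[0=4]}, {[0=4], [1]}, {[0=4], [3]}, {[0=4], [1], [3]}, {[0=4], [2], [3]}, {[0=4], [1], [2], [3]}} (7 elements).


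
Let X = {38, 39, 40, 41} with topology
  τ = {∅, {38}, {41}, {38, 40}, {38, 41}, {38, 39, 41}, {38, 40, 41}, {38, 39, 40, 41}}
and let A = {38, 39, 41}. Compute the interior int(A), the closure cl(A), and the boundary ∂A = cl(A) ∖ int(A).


int(A) = {38, 39, 41}, cl(A) = {38, 39, 40, 41}, ∂A = {40}.

Closed sets in (X, τ) are complements of opens:
  closed(X, τ) = {∅, {39}, {40}, {39, 40}, {39, 41}, {38, 39, 40}, {39, 40, 41}, {38, 39, 40, 41}}.
int(A) = ⋃ {U ∈ τ : U ⊆ A}. Opens contained in A: ∅, {38}, {41}, {38, 41}, {38, 39, 41}.
Taking the union of these: int(A) = {38, 39, 41}.
cl(A) = ⋂ {C closed : A ⊆ C}. Closed sets containing A: {38, 39, 40, 41}.
Intersecting these: cl(A) = {38, 39, 40, 41}.
∂A = cl(A) ∖ int(A) = {38, 39, 40, 41} ∖ {38, 39, 41} = {40}.


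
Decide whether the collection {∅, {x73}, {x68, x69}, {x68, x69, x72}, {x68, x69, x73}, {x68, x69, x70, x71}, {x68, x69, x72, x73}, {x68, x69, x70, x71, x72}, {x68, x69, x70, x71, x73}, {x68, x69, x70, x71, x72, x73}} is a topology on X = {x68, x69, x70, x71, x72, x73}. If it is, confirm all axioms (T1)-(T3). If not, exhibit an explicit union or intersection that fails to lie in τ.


τ IS a topology on X.

Axiom (T1): ∅ ∈ τ? Yes; X ∈ τ? Yes.
Axiom (T2/T3): check pairwise unions and intersections of members of τ.
All pairwise intersections and unions checked — each lies in τ. Therefore τ satisfies (T1), (T2), (T3): it IS a topology on X.


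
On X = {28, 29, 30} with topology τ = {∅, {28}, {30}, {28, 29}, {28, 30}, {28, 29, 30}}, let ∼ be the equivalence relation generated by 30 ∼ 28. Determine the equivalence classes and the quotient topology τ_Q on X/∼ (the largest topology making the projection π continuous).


X/∼ = {[28=30], [29]}; |τ_Q| = 3.

Equivalence classes: [28=30], [29].
Quotient map π: X → X/∼ sends 28 ↦ [28=30], 29 ↦ [29], 30 ↦ [28=30].
For each subset V ⊆ X/∼, compute π^{-1}(V) ⊆ X and check whether π^{-1}(V) ∈ τ. V is open in τ_Q iff π^{-1}(V) ∈ τ.
  V = {}: π^{-1}(V) = ∅ ∈ τ ✓.
  V = {[28=30]}: π^{-1}(V) = {28, 30} ∈ τ ✓.
  V = {[29]}: π^{-1}(V) = {29} ∉ τ ✗.
  V = {[28=30], [29]}: π^{-1}(V) = {28, 29, 30} ∈ τ ✓.
Open sets in the quotient: τ_Q = {{}, {[28=30]}, {[28=30], [29]}} (3 elements).


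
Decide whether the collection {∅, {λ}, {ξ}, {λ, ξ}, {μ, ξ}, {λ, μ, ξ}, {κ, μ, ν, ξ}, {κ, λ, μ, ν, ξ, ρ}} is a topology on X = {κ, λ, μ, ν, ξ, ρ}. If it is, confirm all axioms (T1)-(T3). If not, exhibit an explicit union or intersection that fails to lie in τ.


τ is NOT a topology on X.

Axiom (T1): ∅ ∈ τ? Yes; X ∈ τ? Yes.
Axiom (T2/T3): check pairwise unions and intersections of members of τ.
Counterexample for (T2): {λ} ∪ {κ, μ, ν, ξ} = {κ, λ, μ, ν, ξ} ∉ τ. Therefore τ is NOT a topology.


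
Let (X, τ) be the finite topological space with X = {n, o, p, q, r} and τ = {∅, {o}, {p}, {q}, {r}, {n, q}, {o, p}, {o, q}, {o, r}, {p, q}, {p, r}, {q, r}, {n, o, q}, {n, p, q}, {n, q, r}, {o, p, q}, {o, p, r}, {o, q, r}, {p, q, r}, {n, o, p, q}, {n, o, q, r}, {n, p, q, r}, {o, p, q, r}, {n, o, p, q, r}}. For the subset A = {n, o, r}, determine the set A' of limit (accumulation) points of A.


A' = ∅

For each x ∈ X, list the open sets U ∈ τ with x ∈ U, then check whether U ∩ (A ∖ {x}) ≠ ∅ for every such U.
  x = n: open {n, q} ∋ x has {n, q} ∩ (A ∖ {n}) = ∅, so x is NOT a limit point.
  x = o: open {o} ∋ x has {o} ∩ (A ∖ {o}) = ∅, so x is NOT a limit point.
  x = p: open {p} ∋ x has {p} ∩ (A ∖ {p}) = ∅, so x is NOT a limit point.
  x = q: open {q} ∋ x has {q} ∩ (A ∖ {q}) = ∅, so x is NOT a limit point.
  x = r: open {r} ∋ x has {r} ∩ (A ∖ {r}) = ∅, so x is NOT a limit point.
Collecting: A' = ∅.


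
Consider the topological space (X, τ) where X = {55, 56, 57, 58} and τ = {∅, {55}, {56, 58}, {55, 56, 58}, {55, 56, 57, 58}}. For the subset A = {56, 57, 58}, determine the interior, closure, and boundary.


int(A) = {56, 58}, cl(A) = {56, 57, 58}, ∂A = {57}.

Closed sets in (X, τ) are complements of opens:
  closed(X, τ) = {∅, {57}, {55, 57}, {56, 57, 58}, {55, 56, 57, 58}}.
int(A) = ⋃ {U ∈ τ : U ⊆ A}. Opens contained in A: ∅, {56, 58}.
Taking the union of these: int(A) = {56, 58}.
cl(A) = ⋂ {C closed : A ⊆ C}. Closed sets containing A: {56, 57, 58}, {55, 56, 57, 58}.
Intersecting these: cl(A) = {56, 57, 58}.
∂A = cl(A) ∖ int(A) = {56, 57, 58} ∖ {56, 58} = {57}.


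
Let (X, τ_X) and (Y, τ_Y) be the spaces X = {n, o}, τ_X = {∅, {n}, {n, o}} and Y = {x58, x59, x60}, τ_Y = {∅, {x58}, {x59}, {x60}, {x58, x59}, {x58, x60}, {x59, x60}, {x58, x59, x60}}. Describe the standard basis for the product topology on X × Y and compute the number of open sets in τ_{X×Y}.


Basis B = {∅ × ∅, {n} × {x58}, {n} × {x59}, {n} × {x60}, {n} × {x58, x59}, {n} × {x58, x60}, {n, o} × {x58}, {n} × {x59, x60}, {n, o} × {x59}, {n, o} × {x60}, {n} × {x58, x59, x60}, {n, o} × {x58, x59}, {n, o} × {x58, x60}, {n, o} × {x59, x60}, {n, o} × {x58, x59, x60}}; |τ_{X×Y}| = 27.

Enumerate products U × V with U ∈ τ_X, V ∈ τ_Y (deduplicated):
  ∅ × ∅ = {} (∅)
  {n} × {x58} = {(n,x58)}
  {n} × {x59} = {(n,x59)}
  {n} × {x60} = {(n,x60)}
  {n} × {x58, x59} = {(n,x58), (n,x59)}
  {n} × {x58, x60} = {(n,x58), (n,x60)}
  {n, o} × {x58} = {(n,x58), (o,x58)}
  {n} × {x59, x60} = {(n,x59), (n,x60)}
  {n, o} × {x59} = {(n,x59), (o,x59)}
  {n, o} × {x60} = {(n,x60), (o,x60)}
  {n} × {x58, x59, x60} = {(n,x58), (n,x59), (n,x60)}
  {n, o} × {x58, x59} = {(n,x58), (n,x59), (o,x58), (o,x59)}
  {n, o} × {x58, x60} = {(n,x58), (n,x60), (o,x58), (o,x60)}
  {n, o} × {x59, x60} = {(n,x59), (n,x60), (o,x59), (o,x60)}
  {n, o} × {x58, x59, x60} = {(n,x58), (n,x59), (n,x60), (o,x58), (o,x59), (o,x60)}
These 15 distinct sets form the basis B.
Close under arbitrary unions to get τ_{X×Y}; counting gives |τ_{X×Y}| = 27.


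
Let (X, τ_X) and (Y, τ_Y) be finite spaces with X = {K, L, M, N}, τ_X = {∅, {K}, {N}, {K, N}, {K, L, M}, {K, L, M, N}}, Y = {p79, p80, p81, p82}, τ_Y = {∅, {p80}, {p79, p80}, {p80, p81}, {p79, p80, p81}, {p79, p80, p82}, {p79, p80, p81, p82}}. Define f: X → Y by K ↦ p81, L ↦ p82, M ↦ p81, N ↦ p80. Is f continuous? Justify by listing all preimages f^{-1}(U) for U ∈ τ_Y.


f is NOT continuous.

Compute f^{-1}(U) for each U ∈ τ_Y:
  U = ∅: f^{-1}(U) = ∅ ∈ τ_X ✓.
  U = {p80}: f^{-1}(U) = {N} ∈ τ_X ✓.
  U = {p79, p80}: f^{-1}(U) = {N} ∈ τ_X ✓.
  U = {p80, p81}: f^{-1}(U) = {K, M, N} ∉ τ_X ✗.
  U = {p79, p80, p81}: f^{-1}(U) = {K, M, N} ∉ τ_X ✗.
  U = {p79, p80, p82}: f^{-1}(U) = {L, N} ∉ τ_X ✗.
  U = {p79, p80, p81, p82}: f^{-1}(U) = {K, L, M, N} ∈ τ_X ✓.
Found U = {p80, p81} with f^{-1}(U) = {K, M, N} not in τ_X. Therefore f is NOT continuous.


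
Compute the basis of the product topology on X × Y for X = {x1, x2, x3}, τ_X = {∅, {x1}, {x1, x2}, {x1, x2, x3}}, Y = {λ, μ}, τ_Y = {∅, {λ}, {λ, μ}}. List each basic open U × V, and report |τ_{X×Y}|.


Basis B = {∅ × ∅, {x1} × {λ}, {x1} × {λ, μ}, {x1, x2} × {λ}, {x1, x2, x3} × {λ}, {x1, x2} × {λ, μ}, {x1, x2, x3} × {λ, μ}}; |τ_{X×Y}| = 10.

Enumerate products U × V with U ∈ τ_X, V ∈ τ_Y (deduplicated):
  ∅ × ∅ = {} (∅)
  {x1} × {λ} = {(x1,λ)}
  {x1} × {λ, μ} = {(x1,λ), (x1,μ)}
  {x1, x2} × {λ} = {(x1,λ), (x2,λ)}
  {x1, x2, x3} × {λ} = {(x1,λ), (x2,λ), (x3,λ)}
  {x1, x2} × {λ, μ} = {(x1,λ), (x1,μ), (x2,λ), (x2,μ)}
  {x1, x2, x3} × {λ, μ} = {(x1,λ), (x1,μ), (x2,λ), (x2,μ), (x3,λ), (x3,μ)}
These 7 distinct sets form the basis B.
Close under arbitrary unions to get τ_{X×Y}; counting gives |τ_{X×Y}| = 10.


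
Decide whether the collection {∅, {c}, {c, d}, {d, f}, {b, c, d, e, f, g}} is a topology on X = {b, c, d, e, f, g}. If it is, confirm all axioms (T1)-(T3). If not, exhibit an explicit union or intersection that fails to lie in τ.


τ is NOT a topology on X.

Axiom (T1): ∅ ∈ τ? Yes; X ∈ τ? Yes.
Axiom (T2/T3): check pairwise unions and intersections of members of τ.
Counterexample for (T2): {c} ∪ {d, f} = {c, d, f} ∉ τ. Therefore τ is NOT a topology.


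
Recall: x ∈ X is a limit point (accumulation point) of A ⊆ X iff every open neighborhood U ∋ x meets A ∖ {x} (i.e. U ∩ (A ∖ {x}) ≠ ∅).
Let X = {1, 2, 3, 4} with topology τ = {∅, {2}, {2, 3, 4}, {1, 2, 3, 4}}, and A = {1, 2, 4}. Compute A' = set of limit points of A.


A' = {1, 3, 4}

For each x ∈ X, list the open sets U ∈ τ with x ∈ U, then check whether U ∩ (A ∖ {x}) ≠ ∅ for every such U.
  x = 1: opens ∋ x are {1, 2, 3, 4}; each meets A ∖ {1}, so x IS a limit point.
  x = 2: open {2} ∋ x has {2} ∩ (A ∖ {2}) = ∅, so x is NOT a limit point.
  x = 3: opens ∋ x are {2, 3, 4}, {1, 2, 3, 4}; each meets A ∖ {3}, so x IS a limit point.
  x = 4: opens ∋ x are {2, 3, 4}, {1, 2, 3, 4}; each meets A ∖ {4}, so x IS a limit point.
Collecting: A' = {1, 3, 4}.


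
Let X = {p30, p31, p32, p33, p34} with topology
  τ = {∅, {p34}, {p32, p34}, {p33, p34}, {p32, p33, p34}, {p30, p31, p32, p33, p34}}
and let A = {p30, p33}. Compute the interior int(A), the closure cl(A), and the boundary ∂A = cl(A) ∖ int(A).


int(A) = ∅, cl(A) = {p30, p31, p33}, ∂A = {p30, p31, p33}.

Closed sets in (X, τ) are complements of opens:
  closed(X, τ) = {∅, {p30, p31}, {p30, p31, p32}, {p30, p31, p33}, {p30, p31, p32, p33}, {p30, p31, p32, p33, p34}}.
int(A) = ⋃ {U ∈ τ : U ⊆ A}. Opens contained in A: ∅.
Taking the union of these: int(A) = ∅.
cl(A) = ⋂ {C closed : A ⊆ C}. Closed sets containing A: {p30, p31, p33}, {p30, p31, p32, p33}, {p30, p31, p32, p33, p34}.
Intersecting these: cl(A) = {p30, p31, p33}.
∂A = cl(A) ∖ int(A) = {p30, p31, p33} ∖ ∅ = {p30, p31, p33}.


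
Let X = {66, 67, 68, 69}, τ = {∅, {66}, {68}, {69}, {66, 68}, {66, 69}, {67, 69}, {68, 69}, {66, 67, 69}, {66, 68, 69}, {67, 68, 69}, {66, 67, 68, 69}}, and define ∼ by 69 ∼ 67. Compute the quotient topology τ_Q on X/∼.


X/∼ = {[66], [67=69], [68]}; |τ_Q| = 8.

Equivalence classes: [66], [67=69], [68].
Quotient map π: X → X/∼ sends 66 ↦ [66], 67 ↦ [67=69], 68 ↦ [68], 69 ↦ [67=69].
For each subset V ⊆ X/∼, compute π^{-1}(V) ⊆ X and check whether π^{-1}(V) ∈ τ. V is open in τ_Q iff π^{-1}(V) ∈ τ.
  V = {}: π^{-1}(V) = ∅ ∈ τ ✓.
  V = {[66]}: π^{-1}(V) = {66} ∈ τ ✓.
  V = {[67=69]}: π^{-1}(V) = {67, 69} ∈ τ ✓.
  V = {[66], [67=69]}: π^{-1}(V) = {66, 67, 69} ∈ τ ✓.
  V = {[68]}: π^{-1}(V) = {68} ∈ τ ✓.
  V = {[66], [68]}: π^{-1}(V) = {66, 68} ∈ τ ✓.
  V = {[67=69], [68]}: π^{-1}(V) = {67, 68, 69} ∈ τ ✓.
  V = {[66], [67=69], [68]}: π^{-1}(V) = {66, 67, 68, 69} ∈ τ ✓.
Open sets in the quotient: τ_Q = {{}, {[66]}, {[67=69]}, {[66], [67=69]}, {[68]}, {[66], [68]}, {[67=69], [68]}, {[66], [67=69], [68]}} (8 elements).


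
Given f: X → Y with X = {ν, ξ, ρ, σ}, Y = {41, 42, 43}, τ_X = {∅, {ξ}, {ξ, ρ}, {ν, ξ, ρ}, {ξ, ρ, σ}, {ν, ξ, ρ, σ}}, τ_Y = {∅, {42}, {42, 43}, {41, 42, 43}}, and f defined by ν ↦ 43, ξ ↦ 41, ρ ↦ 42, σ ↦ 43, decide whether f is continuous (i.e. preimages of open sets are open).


f is NOT continuous.

Compute f^{-1}(U) for each U ∈ τ_Y:
  U = ∅: f^{-1}(U) = ∅ ∈ τ_X ✓.
  U = {42}: f^{-1}(U) = {ρ} ∉ τ_X ✗.
  U = {42, 43}: f^{-1}(U) = {ν, ρ, σ} ∉ τ_X ✗.
  U = {41, 42, 43}: f^{-1}(U) = {ν, ξ, ρ, σ} ∈ τ_X ✓.
Found U = {42} with f^{-1}(U) = {ρ} not in τ_X. Therefore f is NOT continuous.


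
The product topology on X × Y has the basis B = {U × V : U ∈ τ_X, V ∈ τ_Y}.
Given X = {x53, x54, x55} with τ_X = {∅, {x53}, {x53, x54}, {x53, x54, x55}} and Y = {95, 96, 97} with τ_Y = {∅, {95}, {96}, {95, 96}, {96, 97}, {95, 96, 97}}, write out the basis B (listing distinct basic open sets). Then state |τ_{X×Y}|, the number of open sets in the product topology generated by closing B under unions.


Basis B = {∅ × ∅, {x53} × {95}, {x53} × {96}, {x53} × {95, 96}, {x53, x54} × {95}, {x53} × {96, 97}, {x53, x54} × {96}, {x53} × {95, 96, 97}, {x53, x54, x55} × {95}, {x53, x54, x55} × {96}, {x53, x54} × {95, 96}, {x53, x54} × {96, 97}, {x53, x54} × {95, 96, 97}, {x53, x54, x55} × {95, 96}, {x53, x54, x55} × {96, 97}, {x53, x54, x55} × {95, 96, 97}}; |τ_{X×Y}| = 40.

Enumerate products U × V with U ∈ τ_X, V ∈ τ_Y (deduplicated):
  ∅ × ∅ = {} (∅)
  {x53} × {95} = {(x53,95)}
  {x53} × {96} = {(x53,96)}
  {x53} × {95, 96} = {(x53,95), (x53,96)}
  {x53, x54} × {95} = {(x53,95), (x54,95)}
  {x53} × {96, 97} = {(x53,96), (x53,97)}
  {x53, x54} × {96} = {(x53,96), (x54,96)}
  {x53} × {95, 96, 97} = {(x53,95), (x53,96), (x53,97)}
  {x53, x54, x55} × {95} = {(x53,95), (x54,95), (x55,95)}
  {x53, x54, x55} × {96} = {(x53,96), (x54,96), (x55,96)}
  {x53, x54} × {95, 96} = {(x53,95), (x53,96), (x54,95), (x54,96)}
  {x53, x54} × {96, 97} = {(x53,96), (x53,97), (x54,96), (x54,97)}
  {x53, x54} × {95, 96, 97} = {(x53,95), (x53,96), (x53,97), (x54,95), (x54,96), (x54,97)}
  {x53, x54, x55} × {95, 96} = {(x53,95), (x53,96), (x54,95), (x54,96), (x55,95), (x55,96)}
  {x53, x54, x55} × {96, 97} = {(x53,96), (x53,97), (x54,96), (x54,97), (x55,96), (x55,97)}
  {x53, x54, x55} × {95, 96, 97} = {(x53,95), (x53,96), (x53,97), (x54,95), (x54,96), (x54,97), (x55,95), (x55,96), (x55,97)}
These 16 distinct sets form the basis B.
Close under arbitrary unions to get τ_{X×Y}; counting gives |τ_{X×Y}| = 40.


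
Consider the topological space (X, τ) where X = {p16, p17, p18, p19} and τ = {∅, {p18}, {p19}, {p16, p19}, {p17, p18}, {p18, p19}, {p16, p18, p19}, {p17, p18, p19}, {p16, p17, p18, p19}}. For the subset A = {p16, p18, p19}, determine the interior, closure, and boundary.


int(A) = {p16, p18, p19}, cl(A) = {p16, p17, p18, p19}, ∂A = {p17}.

Closed sets in (X, τ) are complements of opens:
  closed(X, τ) = {∅, {p16}, {p17}, {p16, p17}, {p16, p19}, {p17, p18}, {p16, p17, p18}, {p16, p17, p19}, {p16, p17, p18, p19}}.
int(A) = ⋃ {U ∈ τ : U ⊆ A}. Opens contained in A: ∅, {p18}, {p19}, {p16, p19}, {p18, p19}, {p16, p18, p19}.
Taking the union of these: int(A) = {p16, p18, p19}.
cl(A) = ⋂ {C closed : A ⊆ C}. Closed sets containing A: {p16, p17, p18, p19}.
Intersecting these: cl(A) = {p16, p17, p18, p19}.
∂A = cl(A) ∖ int(A) = {p16, p17, p18, p19} ∖ {p16, p18, p19} = {p17}.


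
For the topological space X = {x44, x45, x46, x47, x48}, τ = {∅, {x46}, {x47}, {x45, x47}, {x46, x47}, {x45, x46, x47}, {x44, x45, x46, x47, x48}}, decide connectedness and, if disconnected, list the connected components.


(X, τ) is connected.

Find clopen sets (U ∈ τ with X ∖ U ∈ τ):
  U = ∅, X ∖ U = {x44, x45, x46, x47, x48} — both open, so U is clopen.
  U = {x44, x45, x46, x47, x48}, X ∖ U = ∅ — both open, so U is clopen.
Only trivial clopens (∅ and X) exist, so (X, τ) is connected.
Compute connected components by grouping points that agree on all clopens:
  component: {x44, x45, x46, x47, x48}


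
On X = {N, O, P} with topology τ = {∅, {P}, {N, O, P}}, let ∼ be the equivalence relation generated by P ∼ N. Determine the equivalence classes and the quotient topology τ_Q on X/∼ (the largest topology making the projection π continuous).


X/∼ = {[N=P], [O]}; |τ_Q| = 2.

Equivalence classes: [N=P], [O].
Quotient map π: X → X/∼ sends N ↦ [N=P], O ↦ [O], P ↦ [N=P].
For each subset V ⊆ X/∼, compute π^{-1}(V) ⊆ X and check whether π^{-1}(V) ∈ τ. V is open in τ_Q iff π^{-1}(V) ∈ τ.
  V = {}: π^{-1}(V) = ∅ ∈ τ ✓.
  V = {[N=P]}: π^{-1}(V) = {N, P} ∉ τ ✗.
  V = {[O]}: π^{-1}(V) = {O} ∉ τ ✗.
  V = {[N=P], [O]}: π^{-1}(V) = {N, O, P} ∈ τ ✓.
Open sets in the quotient: τ_Q = {{}, {[N=P], [O]}} (2 elements).


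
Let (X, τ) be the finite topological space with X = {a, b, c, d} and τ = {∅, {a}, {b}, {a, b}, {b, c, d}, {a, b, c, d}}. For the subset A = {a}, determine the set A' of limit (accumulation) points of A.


A' = ∅

For each x ∈ X, list the open sets U ∈ τ with x ∈ U, then check whether U ∩ (A ∖ {x}) ≠ ∅ for every such U.
  x = a: open {a} ∋ x has {a} ∩ (A ∖ {a}) = ∅, so x is NOT a limit point.
  x = b: open {b} ∋ x has {b} ∩ (A ∖ {b}) = ∅, so x is NOT a limit point.
  x = c: open {b, c, d} ∋ x has {b, c, d} ∩ (A ∖ {c}) = ∅, so x is NOT a limit point.
  x = d: open {b, c, d} ∋ x has {b, c, d} ∩ (A ∖ {d}) = ∅, so x is NOT a limit point.
Collecting: A' = ∅.


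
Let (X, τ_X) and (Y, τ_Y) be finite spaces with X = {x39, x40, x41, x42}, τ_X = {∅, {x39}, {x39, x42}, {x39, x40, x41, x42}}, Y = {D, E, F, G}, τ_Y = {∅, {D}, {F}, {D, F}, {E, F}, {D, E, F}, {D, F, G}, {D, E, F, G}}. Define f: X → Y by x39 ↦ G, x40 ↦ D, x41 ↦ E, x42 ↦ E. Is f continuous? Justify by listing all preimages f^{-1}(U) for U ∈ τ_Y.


f is NOT continuous.

Compute f^{-1}(U) for each U ∈ τ_Y:
  U = ∅: f^{-1}(U) = ∅ ∈ τ_X ✓.
  U = {D}: f^{-1}(U) = {x40} ∉ τ_X ✗.
  U = {F}: f^{-1}(U) = ∅ ∈ τ_X ✓.
  U = {D, F}: f^{-1}(U) = {x40} ∉ τ_X ✗.
  U = {E, F}: f^{-1}(U) = {x41, x42} ∉ τ_X ✗.
  U = {D, E, F}: f^{-1}(U) = {x40, x41, x42} ∉ τ_X ✗.
  U = {D, F, G}: f^{-1}(U) = {x39, x40} ∉ τ_X ✗.
  U = {D, E, F, G}: f^{-1}(U) = {x39, x40, x41, x42} ∈ τ_X ✓.
Found U = {D} with f^{-1}(U) = {x40} not in τ_X. Therefore f is NOT continuous.


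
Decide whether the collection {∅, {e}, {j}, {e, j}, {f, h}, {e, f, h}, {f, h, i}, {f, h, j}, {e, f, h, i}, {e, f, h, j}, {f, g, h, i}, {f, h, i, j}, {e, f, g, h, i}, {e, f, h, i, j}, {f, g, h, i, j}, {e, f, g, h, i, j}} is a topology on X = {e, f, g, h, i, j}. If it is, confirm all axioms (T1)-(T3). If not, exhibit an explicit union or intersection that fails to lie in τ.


τ IS a topology on X.

Axiom (T1): ∅ ∈ τ? Yes; X ∈ τ? Yes.
Axiom (T2/T3): check pairwise unions and intersections of members of τ.
All pairwise intersections and unions checked — each lies in τ. Therefore τ satisfies (T1), (T2), (T3): it IS a topology on X.


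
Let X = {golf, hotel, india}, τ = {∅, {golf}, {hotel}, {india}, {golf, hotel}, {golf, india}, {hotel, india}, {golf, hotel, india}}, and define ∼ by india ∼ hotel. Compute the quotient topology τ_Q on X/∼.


X/∼ = {[golf], [hotel=india]}; |τ_Q| = 4.

Equivalence classes: [golf], [hotel=india].
Quotient map π: X → X/∼ sends golf ↦ [golf], hotel ↦ [hotel=india], india ↦ [hotel=india].
For each subset V ⊆ X/∼, compute π^{-1}(V) ⊆ X and check whether π^{-1}(V) ∈ τ. V is open in τ_Q iff π^{-1}(V) ∈ τ.
  V = {}: π^{-1}(V) = ∅ ∈ τ ✓.
  V = {[golf]}: π^{-1}(V) = {golf} ∈ τ ✓.
  V = {[hotel=india]}: π^{-1}(V) = {hotel, india} ∈ τ ✓.
  V = {[golf], [hotel=india]}: π^{-1}(V) = {golf, hotel, india} ∈ τ ✓.
Open sets in the quotient: τ_Q = {{}, {[golf]}, {[hotel=india]}, {[golf], [hotel=india]}} (4 elements).


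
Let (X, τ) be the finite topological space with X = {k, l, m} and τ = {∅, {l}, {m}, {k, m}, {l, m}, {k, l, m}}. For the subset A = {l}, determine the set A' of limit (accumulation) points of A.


A' = ∅

For each x ∈ X, list the open sets U ∈ τ with x ∈ U, then check whether U ∩ (A ∖ {x}) ≠ ∅ for every such U.
  x = k: open {k, m} ∋ x has {k, m} ∩ (A ∖ {k}) = ∅, so x is NOT a limit point.
  x = l: open {l} ∋ x has {l} ∩ (A ∖ {l}) = ∅, so x is NOT a limit point.
  x = m: open {m} ∋ x has {m} ∩ (A ∖ {m}) = ∅, so x is NOT a limit point.
Collecting: A' = ∅.


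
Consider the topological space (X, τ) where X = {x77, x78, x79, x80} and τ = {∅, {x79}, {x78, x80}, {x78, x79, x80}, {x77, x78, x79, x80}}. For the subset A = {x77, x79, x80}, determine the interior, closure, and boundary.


int(A) = {x79}, cl(A) = {x77, x78, x79, x80}, ∂A = {x77, x78, x80}.

Closed sets in (X, τ) are complements of opens:
  closed(X, τ) = {∅, {x77}, {x77, x79}, {x77, x78, x80}, {x77, x78, x79, x80}}.
int(A) = ⋃ {U ∈ τ : U ⊆ A}. Opens contained in A: ∅, {x79}.
Taking the union of these: int(A) = {x79}.
cl(A) = ⋂ {C closed : A ⊆ C}. Closed sets containing A: {x77, x78, x79, x80}.
Intersecting these: cl(A) = {x77, x78, x79, x80}.
∂A = cl(A) ∖ int(A) = {x77, x78, x79, x80} ∖ {x79} = {x77, x78, x80}.


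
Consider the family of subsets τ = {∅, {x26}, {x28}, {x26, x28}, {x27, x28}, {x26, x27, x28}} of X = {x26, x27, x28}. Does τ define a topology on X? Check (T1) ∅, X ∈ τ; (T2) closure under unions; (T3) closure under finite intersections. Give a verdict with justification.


τ IS a topology on X.

Axiom (T1): ∅ ∈ τ? Yes; X ∈ τ? Yes.
Axiom (T2/T3): check pairwise unions and intersections of members of τ.
All pairwise intersections and unions checked — each lies in τ. Therefore τ satisfies (T1), (T2), (T3): it IS a topology on X.


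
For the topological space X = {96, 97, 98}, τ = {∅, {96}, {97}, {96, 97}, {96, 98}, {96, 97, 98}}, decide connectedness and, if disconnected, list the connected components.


(X, τ) is disconnected; components = [{97}, {96, 98}].

Find clopen sets (U ∈ τ with X ∖ U ∈ τ):
  U = ∅, X ∖ U = {96, 97, 98} — both open, so U is clopen.
  U = {97}, X ∖ U = {96, 98} — both open, so U is clopen.
  U = {96, 98}, X ∖ U = {97} — both open, so U is clopen.
  U = {96, 97, 98}, X ∖ U = ∅ — both open, so U is clopen.
Nontrivial clopen(s) exist: e.g. {97}. So (X, τ) is disconnected.
Compute connected components by grouping points that agree on all clopens:
  component: {97}
  component: {96, 98}


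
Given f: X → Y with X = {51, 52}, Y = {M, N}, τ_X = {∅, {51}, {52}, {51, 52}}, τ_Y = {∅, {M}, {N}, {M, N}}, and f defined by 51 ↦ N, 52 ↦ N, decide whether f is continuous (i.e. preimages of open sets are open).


f IS continuous.

Compute f^{-1}(U) for each U ∈ τ_Y:
  U = ∅: f^{-1}(U) = ∅ ∈ τ_X ✓.
  U = {M}: f^{-1}(U) = ∅ ∈ τ_X ✓.
  U = {N}: f^{-1}(U) = {51, 52} ∈ τ_X ✓.
  U = {M, N}: f^{-1}(U) = {51, 52} ∈ τ_X ✓.
Every preimage lies in τ_X, so f IS continuous.


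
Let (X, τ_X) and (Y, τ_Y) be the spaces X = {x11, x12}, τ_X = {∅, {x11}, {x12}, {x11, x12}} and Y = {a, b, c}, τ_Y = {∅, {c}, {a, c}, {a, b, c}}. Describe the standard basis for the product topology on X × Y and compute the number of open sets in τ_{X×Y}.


Basis B = {∅ × ∅, {x11} × {c}, {x12} × {c}, {x11} × {a, c}, {x11, x12} × {c}, {x12} × {a, c}, {x11} × {a, b, c}, {x12} × {a, b, c}, {x11, x12} × {a, c}, {x11, x12} × {a, b, c}}; |τ_{X×Y}| = 16.

Enumerate products U × V with U ∈ τ_X, V ∈ τ_Y (deduplicated):
  ∅ × ∅ = {} (∅)
  {x11} × {c} = {(x11,c)}
  {x12} × {c} = {(x12,c)}
  {x11} × {a, c} = {(x11,a), (x11,c)}
  {x11, x12} × {c} = {(x11,c), (x12,c)}
  {x12} × {a, c} = {(x12,a), (x12,c)}
  {x11} × {a, b, c} = {(x11,a), (x11,b), (x11,c)}
  {x12} × {a, b, c} = {(x12,a), (x12,b), (x12,c)}
  {x11, x12} × {a, c} = {(x11,a), (x11,c), (x12,a), (x12,c)}
  {x11, x12} × {a, b, c} = {(x11,a), (x11,b), (x11,c), (x12,a), (x12,b), (x12,c)}
These 10 distinct sets form the basis B.
Close under arbitrary unions to get τ_{X×Y}; counting gives |τ_{X×Y}| = 16.


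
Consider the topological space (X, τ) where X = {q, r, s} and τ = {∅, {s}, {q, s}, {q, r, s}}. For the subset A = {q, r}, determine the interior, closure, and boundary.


int(A) = ∅, cl(A) = {q, r}, ∂A = {q, r}.

Closed sets in (X, τ) are complements of opens:
  closed(X, τ) = {∅, {r}, {q, r}, {q, r, s}}.
int(A) = ⋃ {U ∈ τ : U ⊆ A}. Opens contained in A: ∅.
Taking the union of these: int(A) = ∅.
cl(A) = ⋂ {C closed : A ⊆ C}. Closed sets containing A: {q, r}, {q, r, s}.
Intersecting these: cl(A) = {q, r}.
∂A = cl(A) ∖ int(A) = {q, r} ∖ ∅ = {q, r}.


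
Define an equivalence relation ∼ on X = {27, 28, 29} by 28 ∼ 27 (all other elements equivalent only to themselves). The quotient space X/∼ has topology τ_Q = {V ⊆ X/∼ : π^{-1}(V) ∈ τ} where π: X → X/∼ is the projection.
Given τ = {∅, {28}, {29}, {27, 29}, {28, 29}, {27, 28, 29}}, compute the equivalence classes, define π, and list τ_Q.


X/∼ = {[27=28], [29]}; |τ_Q| = 3.

Equivalence classes: [27=28], [29].
Quotient map π: X → X/∼ sends 27 ↦ [27=28], 28 ↦ [27=28], 29 ↦ [29].
For each subset V ⊆ X/∼, compute π^{-1}(V) ⊆ X and check whether π^{-1}(V) ∈ τ. V is open in τ_Q iff π^{-1}(V) ∈ τ.
  V = {}: π^{-1}(V) = ∅ ∈ τ ✓.
  V = {[27=28]}: π^{-1}(V) = {27, 28} ∉ τ ✗.
  V = {[29]}: π^{-1}(V) = {29} ∈ τ ✓.
  V = {[27=28], [29]}: π^{-1}(V) = {27, 28, 29} ∈ τ ✓.
Open sets in the quotient: τ_Q = {{}, {[29]}, {[27=28], [29]}} (3 elements).
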